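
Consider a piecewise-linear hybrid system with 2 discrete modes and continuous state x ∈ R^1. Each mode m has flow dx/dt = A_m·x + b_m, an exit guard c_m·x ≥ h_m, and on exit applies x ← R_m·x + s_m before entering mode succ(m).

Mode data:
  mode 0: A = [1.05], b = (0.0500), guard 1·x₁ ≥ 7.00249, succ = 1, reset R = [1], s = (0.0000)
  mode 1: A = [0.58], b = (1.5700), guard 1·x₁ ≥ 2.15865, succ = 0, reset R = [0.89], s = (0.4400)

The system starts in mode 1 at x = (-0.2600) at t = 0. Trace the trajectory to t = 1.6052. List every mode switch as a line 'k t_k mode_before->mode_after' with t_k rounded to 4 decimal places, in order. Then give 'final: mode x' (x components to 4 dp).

Mode 1: guard c·x = 2.1587 hit at Δt = 1.1851 (t = 1.1851), x⁻ = (2.1587) → reset → x⁺ = (2.3612), jump to mode 0
Mode 0: flow for 0.4201 to horizon, guard not reached → x = (3.6967)

1 1.1851 1->0
final: 0 3.6967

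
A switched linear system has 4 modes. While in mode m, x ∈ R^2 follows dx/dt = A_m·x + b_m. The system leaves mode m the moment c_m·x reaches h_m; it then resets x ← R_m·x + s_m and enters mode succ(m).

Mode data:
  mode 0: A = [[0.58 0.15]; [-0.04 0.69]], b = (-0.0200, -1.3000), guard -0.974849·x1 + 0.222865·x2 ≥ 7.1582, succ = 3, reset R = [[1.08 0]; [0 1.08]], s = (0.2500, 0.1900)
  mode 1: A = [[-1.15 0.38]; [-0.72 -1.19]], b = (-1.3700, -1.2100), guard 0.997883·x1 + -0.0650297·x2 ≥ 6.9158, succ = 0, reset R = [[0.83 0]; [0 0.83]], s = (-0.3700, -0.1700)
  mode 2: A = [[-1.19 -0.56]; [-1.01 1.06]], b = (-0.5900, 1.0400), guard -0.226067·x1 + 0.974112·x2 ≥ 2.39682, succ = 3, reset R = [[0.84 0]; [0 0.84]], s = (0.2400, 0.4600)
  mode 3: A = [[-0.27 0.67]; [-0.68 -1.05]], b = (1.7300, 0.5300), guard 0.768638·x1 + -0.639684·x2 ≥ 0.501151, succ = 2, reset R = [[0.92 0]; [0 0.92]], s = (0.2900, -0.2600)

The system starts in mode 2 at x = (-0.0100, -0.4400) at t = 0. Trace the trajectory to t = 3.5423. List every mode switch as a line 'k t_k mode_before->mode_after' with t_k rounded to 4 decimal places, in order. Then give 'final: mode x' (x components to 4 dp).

1 1.4441 2->3
2 2.1670 3->2
3 3.1039 2->3
final: 3 1.3202 1.5695

Mode 2: guard c·x = 2.3968 hit at Δt = 1.4441 (t = 1.4441), x⁻ = (-0.7489, 2.2867) → reset → x⁺ = (-0.3890, 2.3808), jump to mode 3
Mode 3: guard c·x = 0.5012 hit at Δt = 0.7229 (t = 2.1670), x⁻ = (1.5742, 1.1081) → reset → x⁺ = (1.7382, 0.7594), jump to mode 2
Mode 2: guard c·x = 2.3968 hit at Δt = 0.9369 (t = 3.1039), x⁻ = (-0.2226, 2.4089) → reset → x⁺ = (0.0530, 2.4834), jump to mode 3
Mode 3: flow for 0.4384 to horizon, guard not reached → x = (1.3202, 1.5695)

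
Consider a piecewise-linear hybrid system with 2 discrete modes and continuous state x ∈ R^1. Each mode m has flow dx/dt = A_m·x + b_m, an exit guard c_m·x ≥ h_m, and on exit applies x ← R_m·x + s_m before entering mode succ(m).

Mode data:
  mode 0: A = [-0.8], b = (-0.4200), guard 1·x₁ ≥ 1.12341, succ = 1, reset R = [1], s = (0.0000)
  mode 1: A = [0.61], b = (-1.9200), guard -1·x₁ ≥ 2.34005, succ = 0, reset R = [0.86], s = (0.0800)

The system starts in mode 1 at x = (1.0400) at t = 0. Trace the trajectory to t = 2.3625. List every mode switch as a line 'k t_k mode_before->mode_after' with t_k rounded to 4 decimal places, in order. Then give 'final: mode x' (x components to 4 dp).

Mode 1: guard c·x = 2.3401 hit at Δt = 1.5688 (t = 1.5688), x⁻ = (-2.3401) → reset → x⁺ = (-1.9324), jump to mode 0
Mode 0: flow for 0.7937 to horizon, guard not reached → x = (-1.2709)

1 1.5688 1->0
final: 0 -1.2709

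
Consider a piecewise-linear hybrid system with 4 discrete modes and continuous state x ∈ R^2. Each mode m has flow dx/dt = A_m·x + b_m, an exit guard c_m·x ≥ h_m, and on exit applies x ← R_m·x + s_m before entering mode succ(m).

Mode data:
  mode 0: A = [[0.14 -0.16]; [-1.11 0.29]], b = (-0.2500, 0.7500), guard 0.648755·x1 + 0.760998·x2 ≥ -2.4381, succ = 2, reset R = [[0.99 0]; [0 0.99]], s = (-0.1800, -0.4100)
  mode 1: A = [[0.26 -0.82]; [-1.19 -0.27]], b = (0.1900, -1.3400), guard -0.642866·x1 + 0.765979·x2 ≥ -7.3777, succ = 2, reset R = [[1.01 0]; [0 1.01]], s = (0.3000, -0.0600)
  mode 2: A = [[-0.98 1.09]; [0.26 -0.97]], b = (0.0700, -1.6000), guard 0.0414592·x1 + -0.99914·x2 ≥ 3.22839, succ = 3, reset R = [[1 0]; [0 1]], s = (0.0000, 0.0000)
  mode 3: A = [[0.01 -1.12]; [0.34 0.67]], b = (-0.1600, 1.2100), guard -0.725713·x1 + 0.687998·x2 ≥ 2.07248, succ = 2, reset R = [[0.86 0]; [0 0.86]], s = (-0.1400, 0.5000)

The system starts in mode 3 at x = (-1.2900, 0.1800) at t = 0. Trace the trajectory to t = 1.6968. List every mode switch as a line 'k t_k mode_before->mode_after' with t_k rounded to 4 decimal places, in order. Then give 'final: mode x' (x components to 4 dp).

Mode 3: guard c·x = 2.0725 hit at Δt = 0.7664 (t = 0.7664), x⁻ = (-1.9109, 0.9967) → reset → x⁺ = (-1.7834, 1.3571), jump to mode 2
Mode 2: flow for 0.9304 to horizon, guard not reached → x = (-0.6137, -0.5700)

1 0.7664 3->2
final: 2 -0.6137 -0.5700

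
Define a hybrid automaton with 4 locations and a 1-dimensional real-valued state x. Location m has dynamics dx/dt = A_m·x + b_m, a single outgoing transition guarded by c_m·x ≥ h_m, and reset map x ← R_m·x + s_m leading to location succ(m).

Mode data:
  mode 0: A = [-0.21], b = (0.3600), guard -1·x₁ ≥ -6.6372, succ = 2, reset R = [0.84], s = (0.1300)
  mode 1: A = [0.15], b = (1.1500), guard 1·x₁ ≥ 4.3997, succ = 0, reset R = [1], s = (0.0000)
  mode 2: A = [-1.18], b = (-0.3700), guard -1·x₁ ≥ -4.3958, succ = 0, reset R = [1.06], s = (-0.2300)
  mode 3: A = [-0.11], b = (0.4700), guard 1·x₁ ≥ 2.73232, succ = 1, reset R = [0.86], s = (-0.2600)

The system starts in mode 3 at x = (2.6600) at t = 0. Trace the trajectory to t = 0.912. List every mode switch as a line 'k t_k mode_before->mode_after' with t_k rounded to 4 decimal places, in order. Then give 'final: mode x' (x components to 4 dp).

Mode 3: guard c·x = 2.7323 hit at Δt = 0.4171 (t = 0.4171), x⁻ = (2.7323) → reset → x⁺ = (2.0898), jump to mode 1
Mode 1: flow for 0.4949 to horizon, guard not reached → x = (2.8416)

1 0.4171 3->1
final: 1 2.8416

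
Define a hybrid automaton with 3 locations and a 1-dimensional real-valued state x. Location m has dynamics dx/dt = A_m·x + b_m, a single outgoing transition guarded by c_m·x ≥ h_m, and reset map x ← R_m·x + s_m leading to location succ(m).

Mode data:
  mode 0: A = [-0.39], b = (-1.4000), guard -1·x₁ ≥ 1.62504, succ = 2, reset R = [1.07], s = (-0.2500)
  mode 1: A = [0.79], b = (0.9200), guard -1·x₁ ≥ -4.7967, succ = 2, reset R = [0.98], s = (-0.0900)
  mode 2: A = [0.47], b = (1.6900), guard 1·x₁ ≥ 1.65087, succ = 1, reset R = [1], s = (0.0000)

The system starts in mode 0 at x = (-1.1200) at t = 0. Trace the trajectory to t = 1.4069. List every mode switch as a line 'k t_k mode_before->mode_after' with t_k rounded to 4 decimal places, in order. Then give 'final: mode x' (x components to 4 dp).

Mode 0: guard c·x = 1.6250 hit at Δt = 0.5866 (t = 0.5866), x⁻ = (-1.6250) → reset → x⁺ = (-1.9888), jump to mode 2
Mode 2: flow for 0.8203 to horizon, guard not reached → x = (-1.2329)

1 0.5866 0->2
final: 2 -1.2329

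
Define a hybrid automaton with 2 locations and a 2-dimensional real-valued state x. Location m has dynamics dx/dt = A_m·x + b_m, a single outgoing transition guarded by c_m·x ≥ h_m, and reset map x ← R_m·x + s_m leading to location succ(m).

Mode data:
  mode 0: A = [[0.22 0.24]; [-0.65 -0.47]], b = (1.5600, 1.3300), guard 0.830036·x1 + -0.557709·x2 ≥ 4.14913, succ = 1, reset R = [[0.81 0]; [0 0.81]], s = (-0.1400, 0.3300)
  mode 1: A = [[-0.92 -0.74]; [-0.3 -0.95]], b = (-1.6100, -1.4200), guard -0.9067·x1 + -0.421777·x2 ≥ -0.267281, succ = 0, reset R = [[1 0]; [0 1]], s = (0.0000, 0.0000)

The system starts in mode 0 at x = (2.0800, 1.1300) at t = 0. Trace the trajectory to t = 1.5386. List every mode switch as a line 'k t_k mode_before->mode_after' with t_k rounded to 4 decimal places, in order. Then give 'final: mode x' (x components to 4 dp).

1 1.1328 0->1
final: 1 2.1476 -0.6541

Mode 0: guard c·x = 4.1491 hit at Δt = 1.1328 (t = 1.1328), x⁻ = (4.8614, -0.2044) → reset → x⁺ = (3.7977, 0.1644), jump to mode 1
Mode 1: flow for 0.4058 to horizon, guard not reached → x = (2.1476, -0.6541)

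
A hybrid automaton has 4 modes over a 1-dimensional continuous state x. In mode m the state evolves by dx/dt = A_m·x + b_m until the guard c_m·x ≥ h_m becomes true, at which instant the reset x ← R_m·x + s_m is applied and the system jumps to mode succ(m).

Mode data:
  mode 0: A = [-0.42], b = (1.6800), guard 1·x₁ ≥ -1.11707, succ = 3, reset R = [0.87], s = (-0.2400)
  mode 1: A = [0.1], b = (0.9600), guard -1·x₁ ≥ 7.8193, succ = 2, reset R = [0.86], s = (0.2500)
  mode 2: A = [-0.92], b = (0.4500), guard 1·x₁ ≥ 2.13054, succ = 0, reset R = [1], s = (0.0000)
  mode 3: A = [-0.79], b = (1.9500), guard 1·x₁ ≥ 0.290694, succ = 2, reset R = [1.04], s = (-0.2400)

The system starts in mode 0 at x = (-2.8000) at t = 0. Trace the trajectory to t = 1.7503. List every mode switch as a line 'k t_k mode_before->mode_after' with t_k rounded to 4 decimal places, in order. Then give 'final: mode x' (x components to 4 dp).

Mode 0: guard c·x = -1.1171 hit at Δt = 0.6770 (t = 0.6770), x⁻ = (-1.1171) → reset → x⁺ = (-1.2119), jump to mode 3
Mode 3: guard c·x = 0.2907 hit at Δt = 0.6642 (t = 1.3412), x⁻ = (0.2907) → reset → x⁺ = (0.0623), jump to mode 2
Mode 2: flow for 0.4091 to horizon, guard not reached → x = (0.1962)

1 0.6770 0->3
2 1.3412 3->2
final: 2 0.1962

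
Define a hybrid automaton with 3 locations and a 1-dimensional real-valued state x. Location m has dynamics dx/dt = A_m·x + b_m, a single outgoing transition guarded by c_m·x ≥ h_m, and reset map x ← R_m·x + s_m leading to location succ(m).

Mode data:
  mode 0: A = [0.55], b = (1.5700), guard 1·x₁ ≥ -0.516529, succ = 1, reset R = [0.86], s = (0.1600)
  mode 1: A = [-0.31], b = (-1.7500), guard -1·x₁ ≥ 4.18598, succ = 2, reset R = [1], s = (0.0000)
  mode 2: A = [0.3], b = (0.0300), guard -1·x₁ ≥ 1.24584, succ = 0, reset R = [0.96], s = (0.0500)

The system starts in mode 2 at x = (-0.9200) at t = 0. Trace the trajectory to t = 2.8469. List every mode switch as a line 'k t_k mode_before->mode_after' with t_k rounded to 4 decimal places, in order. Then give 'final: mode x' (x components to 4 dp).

1 1.1153 2->0
2 1.6856 0->1
final: 1 -1.9050

Mode 2: guard c·x = 1.2458 hit at Δt = 1.1153 (t = 1.1153), x⁻ = (-1.2458) → reset → x⁺ = (-1.1460), jump to mode 0
Mode 0: guard c·x = -0.5165 hit at Δt = 0.5703 (t = 1.6856), x⁻ = (-0.5165) → reset → x⁺ = (-0.2842), jump to mode 1
Mode 1: flow for 1.1613 to horizon, guard not reached → x = (-1.9050)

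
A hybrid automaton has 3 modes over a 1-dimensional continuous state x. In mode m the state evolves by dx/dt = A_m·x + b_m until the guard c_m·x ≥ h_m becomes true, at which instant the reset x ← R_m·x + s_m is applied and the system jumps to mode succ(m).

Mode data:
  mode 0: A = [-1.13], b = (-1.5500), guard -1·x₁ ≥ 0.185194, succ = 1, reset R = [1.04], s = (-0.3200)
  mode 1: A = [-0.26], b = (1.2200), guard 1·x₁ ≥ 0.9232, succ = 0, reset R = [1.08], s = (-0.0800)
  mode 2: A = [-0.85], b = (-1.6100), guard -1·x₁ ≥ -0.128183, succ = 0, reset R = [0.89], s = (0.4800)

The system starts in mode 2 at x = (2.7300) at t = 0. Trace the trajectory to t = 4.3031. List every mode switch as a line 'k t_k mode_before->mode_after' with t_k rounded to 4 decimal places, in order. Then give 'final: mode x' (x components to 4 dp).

Mode 2: guard c·x = -0.1282 hit at Δt = 0.9730 (t = 0.9730), x⁻ = (0.1282) → reset → x⁺ = (0.5941), jump to mode 0
Mode 0: guard c·x = 0.1852 hit at Δt = 0.4468 (t = 1.4198), x⁻ = (-0.1852) → reset → x⁺ = (-0.5126), jump to mode 1
Mode 1: guard c·x = 0.9232 hit at Δt = 1.2414 (t = 2.6612), x⁻ = (0.9232) → reset → x⁺ = (0.9171), jump to mode 0
Mode 0: guard c·x = 0.1852 hit at Δt = 0.5814 (t = 3.2426), x⁻ = (-0.1852) → reset → x⁺ = (-0.5126), jump to mode 1
Mode 1: flow for 1.0605 to horizon, guard not reached → x = (0.7417)

1 0.9730 2->0
2 1.4198 0->1
3 2.6612 1->0
4 3.2426 0->1
final: 1 0.7417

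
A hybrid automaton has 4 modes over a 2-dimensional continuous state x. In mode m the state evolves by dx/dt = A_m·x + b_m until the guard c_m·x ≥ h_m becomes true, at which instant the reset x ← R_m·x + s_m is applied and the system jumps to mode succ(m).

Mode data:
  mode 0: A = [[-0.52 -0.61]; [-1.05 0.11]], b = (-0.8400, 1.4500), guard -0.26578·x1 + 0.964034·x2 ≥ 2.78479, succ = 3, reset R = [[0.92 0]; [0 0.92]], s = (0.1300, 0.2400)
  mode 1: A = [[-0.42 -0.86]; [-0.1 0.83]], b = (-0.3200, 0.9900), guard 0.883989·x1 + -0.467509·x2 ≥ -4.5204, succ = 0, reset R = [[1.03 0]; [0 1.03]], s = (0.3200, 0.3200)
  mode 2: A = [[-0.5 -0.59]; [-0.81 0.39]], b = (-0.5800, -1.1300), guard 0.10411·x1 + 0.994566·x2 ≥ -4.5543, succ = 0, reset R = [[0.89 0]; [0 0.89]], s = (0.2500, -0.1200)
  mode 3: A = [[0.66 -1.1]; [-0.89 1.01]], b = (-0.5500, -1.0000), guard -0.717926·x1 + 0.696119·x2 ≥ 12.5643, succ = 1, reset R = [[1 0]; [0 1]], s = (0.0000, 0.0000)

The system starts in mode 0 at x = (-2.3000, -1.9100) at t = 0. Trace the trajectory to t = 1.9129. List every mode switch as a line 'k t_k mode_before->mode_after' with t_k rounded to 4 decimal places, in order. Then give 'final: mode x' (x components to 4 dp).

Mode 0: guard c·x = 2.7848 hit at Δt = 1.1809 (t = 1.1809), x⁻ = (-2.1817, 2.2872) → reset → x⁺ = (-1.8772, 2.3442), jump to mode 3
Mode 3: flow for 0.7320 to horizon, guard not reached → x = (-7.8577, 7.6255)

1 1.1809 0->3
final: 3 -7.8577 7.6255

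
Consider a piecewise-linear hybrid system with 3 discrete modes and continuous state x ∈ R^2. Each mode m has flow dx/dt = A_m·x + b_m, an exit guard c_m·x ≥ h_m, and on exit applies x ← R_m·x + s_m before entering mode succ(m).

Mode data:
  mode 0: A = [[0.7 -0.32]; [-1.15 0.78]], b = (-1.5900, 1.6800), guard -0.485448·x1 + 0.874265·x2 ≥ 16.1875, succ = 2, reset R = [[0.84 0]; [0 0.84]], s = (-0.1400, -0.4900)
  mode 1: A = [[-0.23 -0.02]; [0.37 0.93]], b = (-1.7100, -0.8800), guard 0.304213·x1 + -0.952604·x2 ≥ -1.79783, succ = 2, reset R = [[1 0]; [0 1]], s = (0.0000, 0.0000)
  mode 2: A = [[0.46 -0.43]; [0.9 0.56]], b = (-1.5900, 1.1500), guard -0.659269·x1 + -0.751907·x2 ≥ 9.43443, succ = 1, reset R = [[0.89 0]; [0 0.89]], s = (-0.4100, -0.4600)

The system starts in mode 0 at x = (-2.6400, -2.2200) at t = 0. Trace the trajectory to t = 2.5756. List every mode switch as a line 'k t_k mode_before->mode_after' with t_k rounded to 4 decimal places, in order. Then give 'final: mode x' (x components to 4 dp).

1 1.3529 0->2
2 2.1350 2->1
final: 1 -16.1610 0.6627

Mode 0: guard c·x = 16.1875 hit at Δt = 1.3529 (t = 1.3529), x⁻ = (-11.5660, 12.0934) → reset → x⁺ = (-9.8554, 9.6684), jump to mode 2
Mode 2: guard c·x = 9.4344 hit at Δt = 0.7821 (t = 2.1350), x⁻ = (-18.7239, 3.8697) → reset → x⁺ = (-17.0743, 2.9840), jump to mode 1
Mode 1: flow for 0.4406 to horizon, guard not reached → x = (-16.1610, 0.6627)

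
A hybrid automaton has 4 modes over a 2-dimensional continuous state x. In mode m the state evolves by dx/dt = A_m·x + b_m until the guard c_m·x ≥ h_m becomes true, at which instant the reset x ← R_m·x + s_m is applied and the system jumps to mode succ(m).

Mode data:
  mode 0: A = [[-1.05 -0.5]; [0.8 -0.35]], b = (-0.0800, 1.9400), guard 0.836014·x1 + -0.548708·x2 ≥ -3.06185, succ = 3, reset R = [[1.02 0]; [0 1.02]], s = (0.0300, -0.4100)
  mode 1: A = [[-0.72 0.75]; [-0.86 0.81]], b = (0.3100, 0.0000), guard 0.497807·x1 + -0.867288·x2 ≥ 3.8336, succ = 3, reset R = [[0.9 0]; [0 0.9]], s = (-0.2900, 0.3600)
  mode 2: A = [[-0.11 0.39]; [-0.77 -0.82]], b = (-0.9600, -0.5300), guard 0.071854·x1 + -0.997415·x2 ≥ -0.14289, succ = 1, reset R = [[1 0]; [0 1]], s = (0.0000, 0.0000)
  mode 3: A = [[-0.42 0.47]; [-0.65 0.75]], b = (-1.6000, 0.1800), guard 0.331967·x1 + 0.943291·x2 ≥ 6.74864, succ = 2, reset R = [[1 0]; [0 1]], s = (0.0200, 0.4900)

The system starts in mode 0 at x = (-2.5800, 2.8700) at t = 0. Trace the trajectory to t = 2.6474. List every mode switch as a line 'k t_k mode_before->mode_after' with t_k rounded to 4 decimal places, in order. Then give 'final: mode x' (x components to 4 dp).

Mode 0: guard c·x = -3.0619 hit at Δt = 0.5126 (t = 0.5126), x⁻ = (-2.0563, 2.4471) → reset → x⁺ = (-2.0674, 2.0861), jump to mode 3
Mode 3: guard c·x = 6.7486 hit at Δt = 1.1720 (t = 1.6846), x⁻ = (-0.7171, 7.4067) → reset → x⁺ = (-0.6971, 7.8967), jump to mode 2
Mode 2: flow for 0.9628 to horizon, guard not reached → x = (0.3719, 3.2023)

1 0.5126 0->3
2 1.6846 3->2
final: 2 0.3719 3.2023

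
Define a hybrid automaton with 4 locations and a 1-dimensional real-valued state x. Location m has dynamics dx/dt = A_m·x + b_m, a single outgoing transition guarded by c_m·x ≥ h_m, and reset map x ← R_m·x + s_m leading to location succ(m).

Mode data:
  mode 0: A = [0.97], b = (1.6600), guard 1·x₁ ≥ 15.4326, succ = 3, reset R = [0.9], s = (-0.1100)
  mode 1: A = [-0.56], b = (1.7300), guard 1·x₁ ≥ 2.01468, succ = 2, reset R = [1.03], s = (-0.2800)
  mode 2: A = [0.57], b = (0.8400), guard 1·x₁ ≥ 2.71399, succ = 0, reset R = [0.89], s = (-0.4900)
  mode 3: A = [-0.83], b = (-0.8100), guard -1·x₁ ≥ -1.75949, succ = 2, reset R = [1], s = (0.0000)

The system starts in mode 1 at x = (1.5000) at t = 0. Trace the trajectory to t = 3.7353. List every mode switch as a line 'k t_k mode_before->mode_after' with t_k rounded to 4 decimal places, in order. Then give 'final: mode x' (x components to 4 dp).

Mode 1: guard c·x = 2.0147 hit at Δt = 0.6988 (t = 0.6988), x⁻ = (2.0147) → reset → x⁺ = (1.7951), jump to mode 2
Mode 2: guard c·x = 2.7140 hit at Δt = 0.4346 (t = 1.1334), x⁻ = (2.7140) → reset → x⁺ = (1.9255), jump to mode 0
Mode 0: guard c·x = 15.4326 hit at Δt = 1.5985 (t = 2.7319), x⁻ = (15.4326) → reset → x⁺ = (13.7793), jump to mode 3
Mode 3: flow for 1.0034 to horizon, guard not reached → x = (5.4400)

1 0.6988 1->2
2 1.1334 2->0
3 2.7319 0->3
final: 3 5.4400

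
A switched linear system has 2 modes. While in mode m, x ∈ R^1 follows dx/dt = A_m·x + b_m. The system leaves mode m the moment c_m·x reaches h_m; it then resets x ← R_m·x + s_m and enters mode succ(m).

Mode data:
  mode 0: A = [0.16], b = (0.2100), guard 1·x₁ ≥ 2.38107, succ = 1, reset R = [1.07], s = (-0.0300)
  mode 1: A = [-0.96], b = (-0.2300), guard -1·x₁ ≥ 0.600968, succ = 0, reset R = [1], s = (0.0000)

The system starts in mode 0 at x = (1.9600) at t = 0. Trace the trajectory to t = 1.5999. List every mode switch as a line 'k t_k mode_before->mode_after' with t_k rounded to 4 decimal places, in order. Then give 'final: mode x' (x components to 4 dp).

1 0.7565 0->1
final: 1 0.9874

Mode 0: guard c·x = 2.3811 hit at Δt = 0.7565 (t = 0.7565), x⁻ = (2.3811) → reset → x⁺ = (2.5177), jump to mode 1
Mode 1: flow for 0.8434 to horizon, guard not reached → x = (0.9874)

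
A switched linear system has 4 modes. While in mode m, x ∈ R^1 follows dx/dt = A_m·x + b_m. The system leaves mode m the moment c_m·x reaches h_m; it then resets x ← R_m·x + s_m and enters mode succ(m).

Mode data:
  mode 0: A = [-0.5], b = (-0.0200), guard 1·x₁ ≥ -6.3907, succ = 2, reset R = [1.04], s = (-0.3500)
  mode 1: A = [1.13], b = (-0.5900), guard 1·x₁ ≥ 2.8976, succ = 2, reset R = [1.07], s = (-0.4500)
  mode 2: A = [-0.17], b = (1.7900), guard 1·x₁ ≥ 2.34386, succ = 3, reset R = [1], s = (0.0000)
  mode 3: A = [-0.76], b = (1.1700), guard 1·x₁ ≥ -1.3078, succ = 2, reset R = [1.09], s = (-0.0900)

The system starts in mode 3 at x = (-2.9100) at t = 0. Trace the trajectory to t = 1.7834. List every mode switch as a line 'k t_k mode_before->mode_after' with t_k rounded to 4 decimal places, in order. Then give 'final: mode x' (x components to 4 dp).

1 0.5874 3->2
final: 2 0.7006

Mode 3: guard c·x = -1.3078 hit at Δt = 0.5874 (t = 0.5874), x⁻ = (-1.3078) → reset → x⁺ = (-1.5155), jump to mode 2
Mode 2: flow for 1.1960 to horizon, guard not reached → x = (0.7006)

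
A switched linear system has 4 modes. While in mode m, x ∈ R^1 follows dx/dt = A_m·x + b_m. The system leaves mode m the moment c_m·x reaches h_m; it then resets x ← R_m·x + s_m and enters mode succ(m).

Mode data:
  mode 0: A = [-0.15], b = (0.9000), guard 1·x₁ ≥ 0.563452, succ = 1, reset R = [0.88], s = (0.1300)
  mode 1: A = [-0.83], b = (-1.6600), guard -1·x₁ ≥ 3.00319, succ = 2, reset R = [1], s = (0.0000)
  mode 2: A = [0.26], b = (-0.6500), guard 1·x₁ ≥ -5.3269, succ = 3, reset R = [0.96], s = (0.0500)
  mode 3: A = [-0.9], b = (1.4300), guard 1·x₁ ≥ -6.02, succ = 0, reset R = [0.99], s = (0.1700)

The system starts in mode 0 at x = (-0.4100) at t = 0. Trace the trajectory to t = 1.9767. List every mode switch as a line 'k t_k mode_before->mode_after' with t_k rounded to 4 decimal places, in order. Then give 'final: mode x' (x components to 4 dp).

Mode 0: guard c·x = 0.5635 hit at Δt = 1.0981 (t = 1.0981), x⁻ = (0.5635) → reset → x⁺ = (0.6258), jump to mode 1
Mode 1: flow for 0.8786 to horizon, guard not reached → x = (-0.7336)

1 1.0981 0->1
final: 1 -0.7336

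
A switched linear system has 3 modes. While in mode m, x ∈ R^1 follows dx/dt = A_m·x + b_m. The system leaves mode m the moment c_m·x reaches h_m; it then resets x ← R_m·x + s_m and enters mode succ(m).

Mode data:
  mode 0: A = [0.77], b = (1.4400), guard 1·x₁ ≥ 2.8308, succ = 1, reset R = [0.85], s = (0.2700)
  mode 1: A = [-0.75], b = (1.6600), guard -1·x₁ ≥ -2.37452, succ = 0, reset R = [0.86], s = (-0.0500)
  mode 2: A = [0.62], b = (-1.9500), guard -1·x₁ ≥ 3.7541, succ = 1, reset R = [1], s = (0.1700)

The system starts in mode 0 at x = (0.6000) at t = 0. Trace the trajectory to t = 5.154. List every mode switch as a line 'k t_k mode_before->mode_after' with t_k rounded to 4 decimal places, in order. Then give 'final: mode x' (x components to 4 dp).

1 0.8357 0->1
2 2.2421 1->0
3 2.4974 0->1
4 3.9038 1->0
5 4.1590 0->1
final: 1 2.4328

Mode 0: guard c·x = 2.8308 hit at Δt = 0.8357 (t = 0.8357), x⁻ = (2.8308) → reset → x⁺ = (2.6762), jump to mode 1
Mode 1: guard c·x = -2.3745 hit at Δt = 1.4064 (t = 2.2421), x⁻ = (2.3745) → reset → x⁺ = (1.9921), jump to mode 0
Mode 0: guard c·x = 2.8308 hit at Δt = 0.2552 (t = 2.4974), x⁻ = (2.8308) → reset → x⁺ = (2.6762), jump to mode 1
Mode 1: guard c·x = -2.3745 hit at Δt = 1.4064 (t = 3.9038), x⁻ = (2.3745) → reset → x⁺ = (1.9921), jump to mode 0
Mode 0: guard c·x = 2.8308 hit at Δt = 0.2552 (t = 4.1590), x⁻ = (2.8308) → reset → x⁺ = (2.6762), jump to mode 1
Mode 1: flow for 0.9950 to horizon, guard not reached → x = (2.4328)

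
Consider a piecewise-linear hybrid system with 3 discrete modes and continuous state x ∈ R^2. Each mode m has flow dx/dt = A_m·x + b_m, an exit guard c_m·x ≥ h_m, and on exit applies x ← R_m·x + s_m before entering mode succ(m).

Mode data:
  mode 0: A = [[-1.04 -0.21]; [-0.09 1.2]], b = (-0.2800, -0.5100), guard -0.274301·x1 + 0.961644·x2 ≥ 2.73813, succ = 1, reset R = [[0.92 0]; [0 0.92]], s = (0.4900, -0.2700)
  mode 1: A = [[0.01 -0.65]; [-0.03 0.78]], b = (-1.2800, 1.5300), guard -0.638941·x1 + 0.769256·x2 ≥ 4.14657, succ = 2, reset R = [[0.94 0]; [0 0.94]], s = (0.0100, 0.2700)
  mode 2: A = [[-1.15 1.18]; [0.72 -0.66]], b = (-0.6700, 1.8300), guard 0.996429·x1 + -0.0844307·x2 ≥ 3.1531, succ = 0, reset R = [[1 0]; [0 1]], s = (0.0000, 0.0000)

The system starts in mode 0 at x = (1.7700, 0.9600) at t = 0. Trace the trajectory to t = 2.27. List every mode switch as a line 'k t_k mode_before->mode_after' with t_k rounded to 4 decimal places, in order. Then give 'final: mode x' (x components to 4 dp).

1 1.3460 0->1
2 1.8395 1->2
final: 2 0.7052 3.9504

Mode 0: guard c·x = 2.7381 hit at Δt = 1.3460 (t = 1.3460), x⁻ = (-0.0475, 2.8338) → reset → x⁺ = (0.4463, 2.3371), jump to mode 1
Mode 1: guard c·x = 4.1466 hit at Δt = 0.4935 (t = 1.8395), x⁻ = (-1.2398, 4.3606) → reset → x⁺ = (-1.1554, 4.3689), jump to mode 2
Mode 2: flow for 0.4305 to horizon, guard not reached → x = (0.7052, 3.9504)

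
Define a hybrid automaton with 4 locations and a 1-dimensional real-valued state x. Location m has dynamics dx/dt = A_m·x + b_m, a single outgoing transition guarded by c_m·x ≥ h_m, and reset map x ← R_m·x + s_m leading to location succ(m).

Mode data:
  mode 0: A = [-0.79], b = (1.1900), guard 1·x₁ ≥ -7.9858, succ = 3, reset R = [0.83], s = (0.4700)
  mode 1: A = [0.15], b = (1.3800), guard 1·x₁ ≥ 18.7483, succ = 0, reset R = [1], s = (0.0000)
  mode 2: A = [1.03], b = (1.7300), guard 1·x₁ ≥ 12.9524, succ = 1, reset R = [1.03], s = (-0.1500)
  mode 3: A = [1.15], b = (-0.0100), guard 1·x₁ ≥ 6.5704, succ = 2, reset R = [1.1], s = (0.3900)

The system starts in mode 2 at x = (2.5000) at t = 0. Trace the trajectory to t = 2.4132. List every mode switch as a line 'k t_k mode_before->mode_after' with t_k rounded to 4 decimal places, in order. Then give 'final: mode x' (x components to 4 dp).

Mode 2: guard c·x = 12.9524 hit at Δt = 1.2165 (t = 1.2165), x⁻ = (12.9524) → reset → x⁺ = (13.1910), jump to mode 1
Mode 1: flow for 1.1967 to horizon, guard not reached → x = (17.5936)

1 1.2165 2->1
final: 1 17.5936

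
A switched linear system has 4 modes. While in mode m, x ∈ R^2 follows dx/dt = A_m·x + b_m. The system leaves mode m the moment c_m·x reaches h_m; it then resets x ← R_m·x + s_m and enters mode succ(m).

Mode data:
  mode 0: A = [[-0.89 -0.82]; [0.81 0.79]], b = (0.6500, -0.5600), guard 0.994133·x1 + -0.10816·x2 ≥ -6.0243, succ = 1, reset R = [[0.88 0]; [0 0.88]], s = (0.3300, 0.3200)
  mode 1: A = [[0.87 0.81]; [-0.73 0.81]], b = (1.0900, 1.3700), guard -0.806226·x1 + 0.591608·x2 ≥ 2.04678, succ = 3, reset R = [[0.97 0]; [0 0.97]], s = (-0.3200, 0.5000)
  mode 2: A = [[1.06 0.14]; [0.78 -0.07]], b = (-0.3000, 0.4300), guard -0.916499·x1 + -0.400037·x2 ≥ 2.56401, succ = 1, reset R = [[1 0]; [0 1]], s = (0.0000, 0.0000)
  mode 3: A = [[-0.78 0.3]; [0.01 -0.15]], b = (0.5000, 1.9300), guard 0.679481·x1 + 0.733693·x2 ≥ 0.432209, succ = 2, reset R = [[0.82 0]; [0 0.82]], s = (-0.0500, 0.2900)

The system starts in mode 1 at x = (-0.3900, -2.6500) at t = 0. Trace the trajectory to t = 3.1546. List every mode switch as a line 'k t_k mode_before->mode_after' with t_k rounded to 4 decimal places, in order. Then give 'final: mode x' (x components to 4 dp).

Mode 1: guard c·x = 2.0468 hit at Δt = 1.3314 (t = 1.3314), x⁻ = (-3.8571, -1.7966) → reset → x⁺ = (-4.0614, -1.2427), jump to mode 3
Mode 3: guard c·x = 0.4322 hit at Δt = 1.3906 (t = 2.7220), x⁻ = (-0.8604, 1.3859) → reset → x⁺ = (-0.7555, 1.4265), jump to mode 2
Mode 2: flow for 0.4326 to horizon, guard not reached → x = (-1.2558, 1.2391)

1 1.3314 1->3
2 2.7220 3->2
final: 2 -1.2558 1.2391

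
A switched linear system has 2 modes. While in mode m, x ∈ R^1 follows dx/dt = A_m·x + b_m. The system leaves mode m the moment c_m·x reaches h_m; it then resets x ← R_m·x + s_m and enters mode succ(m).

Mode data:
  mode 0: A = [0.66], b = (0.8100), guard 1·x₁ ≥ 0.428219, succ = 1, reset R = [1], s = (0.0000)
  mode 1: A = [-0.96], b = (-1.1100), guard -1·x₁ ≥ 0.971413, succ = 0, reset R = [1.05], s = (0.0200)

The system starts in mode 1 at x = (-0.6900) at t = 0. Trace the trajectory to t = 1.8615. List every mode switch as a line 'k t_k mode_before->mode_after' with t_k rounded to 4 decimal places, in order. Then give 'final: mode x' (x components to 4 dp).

1 0.9638 1->0
final: 0 -0.8162

Mode 1: guard c·x = 0.9714 hit at Δt = 0.9638 (t = 0.9638), x⁻ = (-0.9714) → reset → x⁺ = (-1.0000), jump to mode 0
Mode 0: flow for 0.8977 to horizon, guard not reached → x = (-0.8162)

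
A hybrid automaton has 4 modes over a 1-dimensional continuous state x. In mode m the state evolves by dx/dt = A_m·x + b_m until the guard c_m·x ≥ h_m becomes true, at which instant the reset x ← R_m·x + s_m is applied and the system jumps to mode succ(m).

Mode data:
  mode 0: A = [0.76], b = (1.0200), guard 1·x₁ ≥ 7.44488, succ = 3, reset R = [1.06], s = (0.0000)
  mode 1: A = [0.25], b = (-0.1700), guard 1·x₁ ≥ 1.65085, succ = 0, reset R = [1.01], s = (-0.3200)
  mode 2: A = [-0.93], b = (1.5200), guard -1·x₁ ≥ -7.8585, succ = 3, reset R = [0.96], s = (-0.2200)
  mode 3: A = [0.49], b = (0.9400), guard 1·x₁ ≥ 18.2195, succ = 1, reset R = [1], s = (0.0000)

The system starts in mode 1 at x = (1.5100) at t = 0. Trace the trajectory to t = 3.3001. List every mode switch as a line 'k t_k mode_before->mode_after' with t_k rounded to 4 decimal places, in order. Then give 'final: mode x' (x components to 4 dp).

1 0.6270 1->0
2 2.1848 0->3
final: 3 15.0254

Mode 1: guard c·x = 1.6508 hit at Δt = 0.6270 (t = 0.6270), x⁻ = (1.6508) → reset → x⁺ = (1.3474), jump to mode 0
Mode 0: guard c·x = 7.4449 hit at Δt = 1.5578 (t = 2.1848), x⁻ = (7.4449) → reset → x⁺ = (7.8916), jump to mode 3
Mode 3: flow for 1.1153 to horizon, guard not reached → x = (15.0254)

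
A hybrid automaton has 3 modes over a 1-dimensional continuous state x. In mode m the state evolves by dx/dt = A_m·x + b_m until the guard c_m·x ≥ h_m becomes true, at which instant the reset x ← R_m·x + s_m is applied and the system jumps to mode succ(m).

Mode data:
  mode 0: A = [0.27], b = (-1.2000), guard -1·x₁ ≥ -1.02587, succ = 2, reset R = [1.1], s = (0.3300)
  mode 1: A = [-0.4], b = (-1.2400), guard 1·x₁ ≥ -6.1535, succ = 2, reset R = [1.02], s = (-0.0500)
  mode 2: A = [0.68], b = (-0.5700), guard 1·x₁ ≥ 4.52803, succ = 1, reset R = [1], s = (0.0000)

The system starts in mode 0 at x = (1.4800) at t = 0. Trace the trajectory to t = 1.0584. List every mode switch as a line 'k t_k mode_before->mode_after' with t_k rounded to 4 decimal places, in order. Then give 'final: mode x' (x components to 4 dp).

1 0.5279 0->2
final: 2 1.7279

Mode 0: guard c·x = -1.0259 hit at Δt = 0.5279 (t = 0.5279), x⁻ = (1.0259) → reset → x⁺ = (1.4585), jump to mode 2
Mode 2: flow for 0.5305 to horizon, guard not reached → x = (1.7279)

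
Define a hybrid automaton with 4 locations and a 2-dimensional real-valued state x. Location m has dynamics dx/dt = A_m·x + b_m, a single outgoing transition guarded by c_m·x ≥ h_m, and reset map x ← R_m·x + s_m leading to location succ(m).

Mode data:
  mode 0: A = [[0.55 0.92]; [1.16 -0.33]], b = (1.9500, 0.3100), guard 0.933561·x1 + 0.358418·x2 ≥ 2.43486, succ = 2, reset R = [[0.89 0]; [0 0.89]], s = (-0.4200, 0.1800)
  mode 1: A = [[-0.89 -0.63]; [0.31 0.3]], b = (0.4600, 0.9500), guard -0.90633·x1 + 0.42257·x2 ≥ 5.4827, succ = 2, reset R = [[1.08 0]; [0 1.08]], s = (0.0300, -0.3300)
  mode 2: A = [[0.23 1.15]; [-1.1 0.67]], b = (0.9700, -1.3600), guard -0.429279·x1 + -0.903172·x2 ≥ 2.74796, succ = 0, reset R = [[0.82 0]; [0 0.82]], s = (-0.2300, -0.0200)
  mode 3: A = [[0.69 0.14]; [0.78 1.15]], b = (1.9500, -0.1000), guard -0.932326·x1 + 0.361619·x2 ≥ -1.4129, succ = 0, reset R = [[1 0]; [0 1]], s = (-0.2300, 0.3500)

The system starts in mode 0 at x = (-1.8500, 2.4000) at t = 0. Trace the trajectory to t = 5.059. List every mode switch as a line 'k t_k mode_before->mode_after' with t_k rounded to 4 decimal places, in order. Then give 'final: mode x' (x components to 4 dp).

Mode 0: guard c·x = 2.4349 hit at Δt = 1.0533 (t = 1.0533), x⁻ = (1.8619, 1.9437) → reset → x⁺ = (1.2371, 1.9099), jump to mode 2
Mode 2: guard c·x = 2.7480 hit at Δt = 1.3327 (t = 2.3860), x⁻ = (2.5549, -4.2569) → reset → x⁺ = (1.8650, -3.5107), jump to mode 0
Mode 0: guard c·x = 2.4349 hit at Δt = 0.8212 (t = 3.2072), x⁻ = (2.8558, -0.6451) → reset → x⁺ = (2.1217, -0.3942), jump to mode 2
Mode 2: guard c·x = 2.7480 hit at Δt = 0.6816 (t = 3.8888), x⁻ = (1.5461, -3.7774) → reset → x⁺ = (1.0378, -3.1175), jump to mode 0
Mode 0: flow for 1.1702 to horizon, guard not reached → x = (2.3485, -0.2249)

1 1.0533 0->2
2 2.3860 2->0
3 3.2072 0->2
4 3.8888 2->0
final: 0 2.3485 -0.2249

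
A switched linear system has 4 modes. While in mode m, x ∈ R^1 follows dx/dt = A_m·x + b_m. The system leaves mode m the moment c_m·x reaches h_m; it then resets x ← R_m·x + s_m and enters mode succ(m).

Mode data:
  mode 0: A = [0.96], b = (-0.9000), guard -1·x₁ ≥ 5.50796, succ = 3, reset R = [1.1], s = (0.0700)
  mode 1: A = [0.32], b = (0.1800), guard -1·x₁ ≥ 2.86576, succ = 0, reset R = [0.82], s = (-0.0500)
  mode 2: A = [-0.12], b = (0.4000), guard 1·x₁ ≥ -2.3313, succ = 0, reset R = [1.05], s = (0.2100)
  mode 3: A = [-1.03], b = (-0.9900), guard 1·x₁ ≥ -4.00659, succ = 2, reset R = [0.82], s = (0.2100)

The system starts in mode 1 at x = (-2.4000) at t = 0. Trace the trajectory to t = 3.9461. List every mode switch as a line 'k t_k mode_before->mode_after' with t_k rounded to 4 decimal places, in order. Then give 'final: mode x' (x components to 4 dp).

1 0.7060 1->0
2 1.3916 0->3
3 1.8783 3->2
4 2.9068 2->0
5 3.6443 0->3
final: 3 -4.6453

Mode 1: guard c·x = 2.8658 hit at Δt = 0.7060 (t = 0.7060), x⁻ = (-2.8658) → reset → x⁺ = (-2.3999), jump to mode 0
Mode 0: guard c·x = 5.5080 hit at Δt = 0.6856 (t = 1.3916), x⁻ = (-5.5080) → reset → x⁺ = (-5.9888), jump to mode 3
Mode 3: guard c·x = -4.0066 hit at Δt = 0.4867 (t = 1.8783), x⁻ = (-4.0066) → reset → x⁺ = (-3.0754), jump to mode 2
Mode 2: guard c·x = -2.3313 hit at Δt = 1.0285 (t = 2.9068), x⁻ = (-2.3313) → reset → x⁺ = (-2.2379), jump to mode 0
Mode 0: guard c·x = 5.5080 hit at Δt = 0.7375 (t = 3.6443), x⁻ = (-5.5080) → reset → x⁺ = (-5.9888), jump to mode 3
Mode 3: flow for 0.3018 to horizon, guard not reached → x = (-4.6453)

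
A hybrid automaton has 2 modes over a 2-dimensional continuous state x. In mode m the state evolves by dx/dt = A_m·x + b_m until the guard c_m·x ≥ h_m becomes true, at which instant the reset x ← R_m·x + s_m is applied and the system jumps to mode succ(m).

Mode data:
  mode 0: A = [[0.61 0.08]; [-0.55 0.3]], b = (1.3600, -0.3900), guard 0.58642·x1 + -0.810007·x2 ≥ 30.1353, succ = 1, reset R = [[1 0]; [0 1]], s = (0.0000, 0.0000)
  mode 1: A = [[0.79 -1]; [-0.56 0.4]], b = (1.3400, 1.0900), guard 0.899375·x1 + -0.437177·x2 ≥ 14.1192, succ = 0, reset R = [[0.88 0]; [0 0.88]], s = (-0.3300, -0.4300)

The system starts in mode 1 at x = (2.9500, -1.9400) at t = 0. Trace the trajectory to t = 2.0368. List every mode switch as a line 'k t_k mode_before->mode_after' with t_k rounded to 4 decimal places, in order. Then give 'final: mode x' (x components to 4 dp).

1 0.9639 1->0
final: 0 21.7992 -19.1630

Mode 1: guard c·x = 14.1192 hit at Δt = 0.9639 (t = 0.9639), x⁻ = (12.8060, -5.9514) → reset → x⁺ = (10.9393, -5.6672), jump to mode 0
Mode 0: flow for 1.0729 to horizon, guard not reached → x = (21.7992, -19.1630)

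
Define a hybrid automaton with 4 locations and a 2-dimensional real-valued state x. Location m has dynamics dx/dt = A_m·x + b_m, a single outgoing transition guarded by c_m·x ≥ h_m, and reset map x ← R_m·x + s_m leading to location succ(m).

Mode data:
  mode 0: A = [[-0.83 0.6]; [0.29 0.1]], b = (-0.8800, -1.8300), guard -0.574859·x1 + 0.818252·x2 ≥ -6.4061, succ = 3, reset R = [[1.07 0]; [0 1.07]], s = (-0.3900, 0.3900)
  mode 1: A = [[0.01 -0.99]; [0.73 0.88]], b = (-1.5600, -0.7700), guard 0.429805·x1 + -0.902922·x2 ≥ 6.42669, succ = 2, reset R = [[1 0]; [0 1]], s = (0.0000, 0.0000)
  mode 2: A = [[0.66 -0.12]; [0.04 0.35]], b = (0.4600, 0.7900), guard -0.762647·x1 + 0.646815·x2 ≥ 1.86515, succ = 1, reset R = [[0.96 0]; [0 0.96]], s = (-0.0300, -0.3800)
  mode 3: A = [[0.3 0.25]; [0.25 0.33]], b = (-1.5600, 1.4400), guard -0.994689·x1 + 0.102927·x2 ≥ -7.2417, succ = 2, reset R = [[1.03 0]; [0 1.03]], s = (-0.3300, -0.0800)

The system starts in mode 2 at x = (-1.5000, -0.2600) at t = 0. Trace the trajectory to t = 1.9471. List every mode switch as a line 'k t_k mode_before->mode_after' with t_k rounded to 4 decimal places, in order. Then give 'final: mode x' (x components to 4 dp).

Mode 2: guard c·x = 1.8652 hit at Δt = 0.8694 (t = 0.8694), x⁻ = (-2.1244, 0.3787) → reset → x⁺ = (-2.0695, -0.0164), jump to mode 1
Mode 1: flow for 1.0777 to horizon, guard not reached → x = (-1.7424, -4.4640)

1 0.8694 2->1
final: 1 -1.7424 -4.4640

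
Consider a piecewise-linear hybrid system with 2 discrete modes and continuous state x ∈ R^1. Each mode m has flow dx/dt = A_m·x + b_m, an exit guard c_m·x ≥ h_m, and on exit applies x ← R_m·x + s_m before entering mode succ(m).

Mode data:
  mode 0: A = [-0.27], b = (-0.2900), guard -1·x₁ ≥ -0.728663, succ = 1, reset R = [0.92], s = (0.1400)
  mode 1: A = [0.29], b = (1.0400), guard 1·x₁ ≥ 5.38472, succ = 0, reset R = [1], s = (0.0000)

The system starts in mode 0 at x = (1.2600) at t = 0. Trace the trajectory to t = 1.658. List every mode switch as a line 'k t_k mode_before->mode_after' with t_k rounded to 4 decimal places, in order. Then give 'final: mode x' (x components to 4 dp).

Mode 0: guard c·x = -0.7287 hit at Δt = 0.9567 (t = 0.9567), x⁻ = (0.7287) → reset → x⁺ = (0.8104), jump to mode 1
Mode 1: flow for 0.7013 to horizon, guard not reached → x = (1.8019)

1 0.9567 0->1
final: 1 1.8019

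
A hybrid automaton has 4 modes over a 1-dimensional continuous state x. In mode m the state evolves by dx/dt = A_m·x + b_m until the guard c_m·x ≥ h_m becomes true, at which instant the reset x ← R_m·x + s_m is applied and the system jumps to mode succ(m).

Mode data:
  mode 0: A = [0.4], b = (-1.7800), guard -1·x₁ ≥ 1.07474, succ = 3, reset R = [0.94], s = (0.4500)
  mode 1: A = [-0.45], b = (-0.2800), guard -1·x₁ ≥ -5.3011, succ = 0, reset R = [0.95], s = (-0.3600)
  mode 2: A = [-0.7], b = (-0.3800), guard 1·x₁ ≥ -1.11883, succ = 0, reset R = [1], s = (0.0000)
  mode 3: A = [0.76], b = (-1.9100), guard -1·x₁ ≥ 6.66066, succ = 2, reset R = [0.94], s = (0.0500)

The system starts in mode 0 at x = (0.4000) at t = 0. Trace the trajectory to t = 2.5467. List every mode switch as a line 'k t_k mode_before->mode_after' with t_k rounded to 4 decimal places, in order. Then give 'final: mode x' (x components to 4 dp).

Mode 0: guard c·x = 1.0747 hit at Δt = 0.7763 (t = 0.7763), x⁻ = (-1.0747) → reset → x⁺ = (-0.5603), jump to mode 3
Mode 3: guard c·x = 6.6607 hit at Δt = 1.4389 (t = 2.2152), x⁻ = (-6.6607) → reset → x⁺ = (-6.2110), jump to mode 2
Mode 2: flow for 0.3315 to horizon, guard not reached → x = (-5.0372)

1 0.7763 0->3
2 2.2152 3->2
final: 2 -5.0372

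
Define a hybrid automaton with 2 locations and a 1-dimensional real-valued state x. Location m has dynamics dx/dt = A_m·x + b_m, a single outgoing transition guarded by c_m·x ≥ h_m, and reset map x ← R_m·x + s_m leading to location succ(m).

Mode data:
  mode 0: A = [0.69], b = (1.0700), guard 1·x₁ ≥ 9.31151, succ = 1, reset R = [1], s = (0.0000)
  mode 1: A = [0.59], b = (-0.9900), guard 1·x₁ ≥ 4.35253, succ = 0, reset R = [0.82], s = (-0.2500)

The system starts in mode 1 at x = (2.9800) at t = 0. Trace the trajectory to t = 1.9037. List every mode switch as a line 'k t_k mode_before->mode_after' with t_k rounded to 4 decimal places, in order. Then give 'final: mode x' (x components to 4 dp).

Mode 1: guard c·x = 4.3525 hit at Δt = 1.2201 (t = 1.2201), x⁻ = (4.3525) → reset → x⁺ = (3.3191), jump to mode 0
Mode 0: flow for 0.6836 to horizon, guard not reached → x = (6.2541)

1 1.2201 1->0
final: 0 6.2541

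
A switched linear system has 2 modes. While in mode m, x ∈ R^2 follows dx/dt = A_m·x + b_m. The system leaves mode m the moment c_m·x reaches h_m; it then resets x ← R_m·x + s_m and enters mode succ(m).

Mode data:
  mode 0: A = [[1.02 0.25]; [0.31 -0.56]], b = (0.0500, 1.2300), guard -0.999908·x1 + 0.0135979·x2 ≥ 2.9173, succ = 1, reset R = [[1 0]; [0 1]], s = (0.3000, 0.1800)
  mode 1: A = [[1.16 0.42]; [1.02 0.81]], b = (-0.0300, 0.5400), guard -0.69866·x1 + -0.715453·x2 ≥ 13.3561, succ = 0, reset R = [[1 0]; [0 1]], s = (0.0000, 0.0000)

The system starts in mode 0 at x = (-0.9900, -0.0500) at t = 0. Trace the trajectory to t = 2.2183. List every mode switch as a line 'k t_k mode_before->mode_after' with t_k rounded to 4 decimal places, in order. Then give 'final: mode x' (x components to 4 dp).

1 1.1377 0->1
final: 1 -10.0288 -5.9340

Mode 0: guard c·x = 2.9173 hit at Δt = 1.1377 (t = 1.1377), x⁻ = (-2.9105, 0.5175) → reset → x⁺ = (-2.6105, 0.6975), jump to mode 1
Mode 1: flow for 1.0806 to horizon, guard not reached → x = (-10.0288, -5.9340)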